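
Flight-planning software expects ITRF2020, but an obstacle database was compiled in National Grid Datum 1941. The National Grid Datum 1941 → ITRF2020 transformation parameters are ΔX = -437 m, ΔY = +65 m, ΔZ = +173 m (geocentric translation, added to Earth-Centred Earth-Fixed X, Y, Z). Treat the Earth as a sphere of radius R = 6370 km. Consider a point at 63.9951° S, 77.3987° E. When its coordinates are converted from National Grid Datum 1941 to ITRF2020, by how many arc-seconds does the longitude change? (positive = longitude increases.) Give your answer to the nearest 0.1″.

sin φ = -0.898757, cos φ = 0.438448, sin λ = 0.975912, cos λ = 0.218165.
East component: ΔE = −sin λ·ΔX + cos λ·ΔY = −(0.975912)(-437) + (0.218165)(65) = 440.65 m.
1° of latitude spans πR/180 = 111177 m; at latitude φ, 1° of longitude spans that × cos φ = 48745.5 m, so Δλ = 440.65 / 48745.5 × 3600 = 32.544″.

Δλ = 32.5″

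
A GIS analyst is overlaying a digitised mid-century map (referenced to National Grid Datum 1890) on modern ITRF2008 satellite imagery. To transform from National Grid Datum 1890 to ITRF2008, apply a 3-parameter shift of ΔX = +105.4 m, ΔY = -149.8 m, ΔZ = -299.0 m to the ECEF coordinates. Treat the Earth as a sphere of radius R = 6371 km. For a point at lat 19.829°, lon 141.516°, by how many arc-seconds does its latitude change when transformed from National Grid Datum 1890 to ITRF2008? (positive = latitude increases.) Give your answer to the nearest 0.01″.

sin φ = 0.339214, cos φ = 0.940709, sin λ = 0.622296, cos λ = -0.782782.
North component: ΔN = −sin φ cos λ·ΔX − sin φ sin λ·ΔY + cos φ·ΔZ = −(0.339214)(-0.782782)(105.4) − (0.339214)(0.622296)(-149.8) + (0.940709)(-299.0) = -221.66 m.
1° of latitude spans πR/180 = 111195 m, so Δφ = -221.66 / 111195 × 3600 = -7.176″.

Δφ = -7.18″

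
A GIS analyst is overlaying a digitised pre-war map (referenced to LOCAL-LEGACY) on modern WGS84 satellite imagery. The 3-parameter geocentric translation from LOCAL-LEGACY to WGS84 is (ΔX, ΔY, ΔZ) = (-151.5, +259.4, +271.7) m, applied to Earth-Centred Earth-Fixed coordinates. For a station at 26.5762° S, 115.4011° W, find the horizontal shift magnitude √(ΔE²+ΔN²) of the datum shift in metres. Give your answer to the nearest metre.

299 m

At φ = -26.5762°, λ = -115.4011°: sin φ = -0.447388, cos φ = 0.894340, sin λ = -0.903327, cos λ = -0.428952.
ΔE = −sin λ·ΔX + cos λ·ΔY = −(-0.903327)·(-151.5) + (-0.428952)·(259.4) = -248.12 m.
ΔN = −sin φ cos λ·ΔX − sin φ sin λ·ΔY + cos φ·ΔZ = −(-0.447388)(-0.428952)(-151.5) − (-0.447388)(-0.903327)(259.4) + (0.894340)(271.7) = 167.23 m.
Horizontal magnitude = √(ΔE² + ΔN²) = √((-248.12)² + 167.23²) = 299.22 m.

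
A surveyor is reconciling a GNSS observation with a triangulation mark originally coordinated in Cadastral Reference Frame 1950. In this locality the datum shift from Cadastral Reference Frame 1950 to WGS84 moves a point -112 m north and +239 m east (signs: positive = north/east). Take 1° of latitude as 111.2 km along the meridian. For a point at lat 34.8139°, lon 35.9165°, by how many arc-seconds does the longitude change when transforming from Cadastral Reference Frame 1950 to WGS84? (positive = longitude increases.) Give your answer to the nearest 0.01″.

Δλ = 9.42″

At latitude 34.8139°, cos φ = 0.821011.
1° of longitude at this latitude = 111.2 × cos φ = 91.30 km, so Δλ = 239.0 / 91296.4 = 0.0026178° = 9.424″.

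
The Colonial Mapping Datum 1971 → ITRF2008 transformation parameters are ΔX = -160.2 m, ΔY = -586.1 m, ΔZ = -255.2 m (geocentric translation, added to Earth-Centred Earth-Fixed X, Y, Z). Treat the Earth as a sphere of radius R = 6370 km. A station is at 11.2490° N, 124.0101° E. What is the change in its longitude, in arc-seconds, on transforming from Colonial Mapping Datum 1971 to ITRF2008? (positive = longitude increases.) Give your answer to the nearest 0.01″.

sin φ = 0.195073, cos φ = 0.980789, sin λ = 0.828939, cos λ = -0.559339.
East component: ΔE = −sin λ·ΔX + cos λ·ΔY = −(0.828939)(-160.2) + (-0.559339)(-586.1) = 460.62 m.
1° of latitude spans πR/180 = 111177 m; at latitude φ, 1° of longitude spans that × cos φ = 109041.6 m, so Δλ = 460.62 / 109041.6 × 3600 = 15.207″.

Δλ = 15.21″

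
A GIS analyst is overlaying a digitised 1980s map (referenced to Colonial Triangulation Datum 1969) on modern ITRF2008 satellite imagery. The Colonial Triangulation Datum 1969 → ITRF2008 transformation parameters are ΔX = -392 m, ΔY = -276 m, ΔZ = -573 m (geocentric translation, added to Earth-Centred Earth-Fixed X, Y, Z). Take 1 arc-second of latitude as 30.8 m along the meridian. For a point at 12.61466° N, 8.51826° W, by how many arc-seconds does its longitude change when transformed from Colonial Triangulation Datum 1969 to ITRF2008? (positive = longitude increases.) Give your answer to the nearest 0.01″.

sin φ = 0.218393, cos φ = 0.975861, sin λ = -0.148125, cos λ = 0.988969.
East component: ΔE = −sin λ·ΔX + cos λ·ΔY = −(-0.148125)(-392) + (0.988969)(-276) = -331.02 m.
1° of latitude spans 3600 × 30.80 = 110880 m; at latitude φ, 1° of longitude spans that × cos φ = 108203.5 m, so Δλ = -331.02 / 108203.5 × 3600 = -11.013″.

Δλ = -11.01″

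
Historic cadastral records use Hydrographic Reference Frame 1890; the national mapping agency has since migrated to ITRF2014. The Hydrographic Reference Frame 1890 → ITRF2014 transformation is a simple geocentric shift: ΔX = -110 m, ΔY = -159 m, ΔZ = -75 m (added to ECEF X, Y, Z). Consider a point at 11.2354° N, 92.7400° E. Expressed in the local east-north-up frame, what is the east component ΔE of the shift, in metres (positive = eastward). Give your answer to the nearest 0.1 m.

The local east axis at (φ, λ) is (−sin λ, cos λ, 0), so ΔE = −sin(92.7400°)·(-110) + cos(92.7400°)·(-159) = 117.48 m.

ΔE = 117.5 m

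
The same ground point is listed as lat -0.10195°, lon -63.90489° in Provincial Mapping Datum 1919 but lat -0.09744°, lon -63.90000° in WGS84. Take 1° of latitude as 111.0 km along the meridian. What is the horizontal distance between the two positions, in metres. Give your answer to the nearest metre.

Δφ = -0.09744° − -0.10195° = +0.00451°; Δλ = -63.90000° − -63.90489° = +0.00489°.
ΔN = Δφ × 111000 = 500.6 m; ΔE = Δλ × 111000 × cos(-0.10195°) = +0.00489 × 111000 × 0.999998 = 542.8 m.
Distance = √(ΔE² + ΔN²) = √(542.8² + 500.6²) = 738.4 m.

738 m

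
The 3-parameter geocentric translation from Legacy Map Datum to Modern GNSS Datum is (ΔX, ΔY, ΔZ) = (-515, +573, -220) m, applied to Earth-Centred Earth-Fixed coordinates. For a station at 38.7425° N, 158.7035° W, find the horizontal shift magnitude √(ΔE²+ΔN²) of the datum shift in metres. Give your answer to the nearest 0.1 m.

797.8 m

At φ = 38.7425°, λ = -158.7035°: sin φ = 0.625821, cos φ = 0.779966, sin λ = -0.363194, cos λ = -0.931713.
ΔE = −sin λ·ΔX + cos λ·ΔY = −(-0.363194)·(-515) + (-0.931713)·(573) = -720.92 m.
ΔN = −sin φ cos λ·ΔX − sin φ sin λ·ΔY + cos φ·ΔZ = −(0.625821)(-0.931713)(-515) − (0.625821)(-0.363194)(573) + (0.779966)(-220) = -341.64 m.
Horizontal magnitude = √(ΔE² + ΔN²) = √((-720.92)² + (-341.64)²) = 797.77 m.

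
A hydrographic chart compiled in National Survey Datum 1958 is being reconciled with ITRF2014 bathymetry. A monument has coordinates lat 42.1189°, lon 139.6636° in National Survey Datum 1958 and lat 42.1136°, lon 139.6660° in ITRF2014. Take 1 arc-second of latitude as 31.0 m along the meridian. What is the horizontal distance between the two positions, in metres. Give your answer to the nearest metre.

Δφ = 42.1136° − 42.1189° = -0.0053°; Δλ = 139.6660° − 139.6636° = +0.0024°.
1° of latitude = 3600 × 31.00 = 111600 m.
ΔN = Δφ × 111600 = -591.5 m; ΔE = Δλ × 111600 × cos(42.1189°) = +0.0024 × 111600 × 0.741755 = 198.7 m.
Distance = √(ΔE² + ΔN²) = √(198.7² + (-591.5)²) = 624.0 m.

624 m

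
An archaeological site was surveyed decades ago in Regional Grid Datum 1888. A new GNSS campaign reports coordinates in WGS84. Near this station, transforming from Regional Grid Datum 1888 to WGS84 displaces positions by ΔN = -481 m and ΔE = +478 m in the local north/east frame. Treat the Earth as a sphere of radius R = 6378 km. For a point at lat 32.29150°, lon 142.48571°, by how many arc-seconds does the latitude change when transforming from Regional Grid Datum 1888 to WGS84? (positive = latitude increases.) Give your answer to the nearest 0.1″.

Δφ = -15.6″

On a sphere of radius R, 1 rad of latitude = R, so Δφ = ΔN / R = -481.0 / 6378000 = -7.5415e-05 rad = -15.556″.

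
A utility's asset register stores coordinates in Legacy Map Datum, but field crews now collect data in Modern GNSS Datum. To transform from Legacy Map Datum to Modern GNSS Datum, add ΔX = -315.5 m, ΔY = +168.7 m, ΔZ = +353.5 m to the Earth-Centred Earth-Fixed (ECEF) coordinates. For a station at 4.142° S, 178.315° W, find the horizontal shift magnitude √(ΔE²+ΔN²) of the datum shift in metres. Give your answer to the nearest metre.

415 m

At φ = -4.142°, λ = -178.315°: sin φ = -0.072229, cos φ = 0.997388, sin λ = -0.029405, cos λ = -0.999568.
ΔE = −sin λ·ΔX + cos λ·ΔY = −(-0.029405)·(-315.5) + (-0.999568)·(168.7) = -177.90 m.
ΔN = −sin φ cos λ·ΔX − sin φ sin λ·ΔY + cos φ·ΔZ = −(-0.072229)(-0.999568)(-315.5) − (-0.072229)(-0.029405)(168.7) + (0.997388)(353.5) = 375.00 m.
Horizontal magnitude = √(ΔE² + ΔN²) = √((-177.90)² + 375.00²) = 415.06 m.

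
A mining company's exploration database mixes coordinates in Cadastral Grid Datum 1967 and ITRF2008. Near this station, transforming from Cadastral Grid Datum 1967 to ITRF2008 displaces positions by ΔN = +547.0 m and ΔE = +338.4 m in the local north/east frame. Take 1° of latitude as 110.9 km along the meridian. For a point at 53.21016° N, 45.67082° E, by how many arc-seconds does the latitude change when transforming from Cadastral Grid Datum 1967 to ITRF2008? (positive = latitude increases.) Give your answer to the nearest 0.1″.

Δφ = 17.8″

1° of latitude = 110.9 km, so Δφ = 547.0 / 110900 = 0.0049324° = 17.757″.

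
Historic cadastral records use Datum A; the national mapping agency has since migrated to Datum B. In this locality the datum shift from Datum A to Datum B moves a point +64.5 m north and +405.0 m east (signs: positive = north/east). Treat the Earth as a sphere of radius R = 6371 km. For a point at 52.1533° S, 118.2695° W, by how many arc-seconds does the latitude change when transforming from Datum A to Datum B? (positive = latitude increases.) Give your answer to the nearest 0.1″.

Δφ = 2.1″

On a sphere of radius R, 1 rad of latitude = R, so Δφ = ΔN / R = 64.5 / 6371000 = 1.0124e-05 rad = 2.088″.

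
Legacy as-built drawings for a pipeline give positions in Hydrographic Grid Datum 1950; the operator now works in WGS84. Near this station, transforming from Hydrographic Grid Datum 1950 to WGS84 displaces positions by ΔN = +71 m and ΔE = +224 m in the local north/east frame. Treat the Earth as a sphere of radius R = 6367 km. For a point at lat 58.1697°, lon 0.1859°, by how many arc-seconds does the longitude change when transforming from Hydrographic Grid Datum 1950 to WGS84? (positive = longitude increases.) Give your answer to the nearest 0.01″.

At latitude 58.1697°, cos φ = 0.527405.
One radian of longitude at latitude φ spans R cos φ, so Δλ = ΔE / (R cos φ) = 224.0 / (6367000 × 0.527405) = 6.6707e-05 rad = 13.759″.

Δλ = 13.76″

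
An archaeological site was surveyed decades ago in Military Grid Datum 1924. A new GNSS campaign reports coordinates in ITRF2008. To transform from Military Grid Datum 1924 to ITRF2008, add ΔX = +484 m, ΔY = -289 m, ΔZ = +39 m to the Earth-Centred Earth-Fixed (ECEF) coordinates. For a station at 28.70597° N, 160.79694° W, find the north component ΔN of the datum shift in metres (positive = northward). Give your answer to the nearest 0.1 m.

ΔN = 208.1 m

At φ = 28.70597°, λ = -160.79694°: sin φ = 0.480315, cos φ = 0.877096, sin λ = -0.328917, cos λ = -0.944359.
ΔN = −sin φ cos λ·ΔX − sin φ sin λ·ΔY + cos φ·ΔZ = −(0.480315)(-0.944359)(484) − (0.480315)(-0.328917)(-289) + (0.877096)(39) = 208.09 m.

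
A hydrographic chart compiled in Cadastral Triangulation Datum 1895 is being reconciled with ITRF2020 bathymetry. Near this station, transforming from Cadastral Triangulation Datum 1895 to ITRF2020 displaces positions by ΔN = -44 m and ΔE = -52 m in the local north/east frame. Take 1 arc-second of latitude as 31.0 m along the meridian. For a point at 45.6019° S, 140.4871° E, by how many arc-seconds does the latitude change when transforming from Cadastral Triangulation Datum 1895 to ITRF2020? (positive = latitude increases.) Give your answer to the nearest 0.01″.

1″ of latitude = 31.00 m, so Δφ = -44.0 / 31.00 = -1.419″.

Δφ = -1.42″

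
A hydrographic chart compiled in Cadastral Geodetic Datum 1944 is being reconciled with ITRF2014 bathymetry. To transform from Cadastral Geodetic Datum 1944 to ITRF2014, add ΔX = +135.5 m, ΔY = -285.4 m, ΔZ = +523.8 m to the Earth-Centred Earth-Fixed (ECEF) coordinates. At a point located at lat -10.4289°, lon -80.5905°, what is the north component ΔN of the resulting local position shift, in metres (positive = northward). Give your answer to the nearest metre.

ΔN = 570 m

At φ = -10.4289°, λ = -80.5905°: sin φ = -0.181015, cos φ = 0.983480, sin λ = -0.986545, cos λ = 0.163490.
ΔN = −sin φ cos λ·ΔX − sin φ sin λ·ΔY + cos φ·ΔZ = −(-0.181015)(0.163490)(135.5) − (-0.181015)(-0.986545)(-285.4) + (0.983480)(523.8) = 570.12 m.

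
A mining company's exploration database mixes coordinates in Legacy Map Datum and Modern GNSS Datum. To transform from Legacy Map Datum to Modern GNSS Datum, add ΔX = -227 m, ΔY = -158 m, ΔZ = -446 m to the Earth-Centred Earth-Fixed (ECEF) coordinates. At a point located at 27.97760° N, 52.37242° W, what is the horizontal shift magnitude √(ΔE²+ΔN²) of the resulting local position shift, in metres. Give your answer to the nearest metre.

The local east axis at (φ, λ) is (−sin λ, cos λ, 0), so ΔE = −sin(-52.37242°)·(-227) + cos(-52.37242°)·(-158) = -276.25 m.
The local north axis is (−sin φ cos λ, −sin φ sin λ, cos φ), giving ΔN = 65.016 − 58.704 − 393.876 = -387.56 m.
Horizontal magnitude = √(ΔE² + ΔN²) = √((-276.25)² + (-387.56)²) = 475.94 m.

476 m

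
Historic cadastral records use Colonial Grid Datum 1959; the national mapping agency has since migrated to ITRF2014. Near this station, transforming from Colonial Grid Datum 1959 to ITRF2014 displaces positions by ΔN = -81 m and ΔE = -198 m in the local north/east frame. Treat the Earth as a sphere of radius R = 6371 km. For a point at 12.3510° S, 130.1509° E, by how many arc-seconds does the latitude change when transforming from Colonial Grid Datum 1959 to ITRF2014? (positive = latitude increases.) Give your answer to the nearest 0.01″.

On a sphere of radius R, 1 rad of latitude = R, so Δφ = ΔN / R = -81.0 / 6371000 = -1.2714e-05 rad = -2.622″.

Δφ = -2.62″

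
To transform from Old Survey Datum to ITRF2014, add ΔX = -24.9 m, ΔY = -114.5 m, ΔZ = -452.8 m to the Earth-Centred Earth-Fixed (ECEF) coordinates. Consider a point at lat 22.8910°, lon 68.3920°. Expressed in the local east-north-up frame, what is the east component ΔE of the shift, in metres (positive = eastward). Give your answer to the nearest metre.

The local east axis at (φ, λ) is (−sin λ, cos λ, 0), so ΔE = −sin(68.3920°)·(-24.9) + cos(68.3920°)·(-114.5) = -19.01 m.

ΔE = -19 m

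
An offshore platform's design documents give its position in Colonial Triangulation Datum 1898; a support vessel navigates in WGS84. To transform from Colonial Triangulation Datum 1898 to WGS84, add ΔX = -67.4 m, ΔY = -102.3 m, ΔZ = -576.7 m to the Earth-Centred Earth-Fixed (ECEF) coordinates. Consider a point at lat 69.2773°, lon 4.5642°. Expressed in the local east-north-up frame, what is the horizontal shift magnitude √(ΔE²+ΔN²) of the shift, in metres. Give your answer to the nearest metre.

165 m

The local east axis at (φ, λ) is (−sin λ, cos λ, 0), so ΔE = −sin(4.5642°)·(-67.4) + cos(4.5642°)·(-102.3) = -96.61 m.
The local north axis is (−sin φ cos λ, −sin φ sin λ, cos φ), giving ΔN = 62.840 + 7.614 − 204.063 = -133.61 m.
Horizontal magnitude = √(ΔE² + ΔN²) = √((-96.61)² + (-133.61)²) = 164.88 m.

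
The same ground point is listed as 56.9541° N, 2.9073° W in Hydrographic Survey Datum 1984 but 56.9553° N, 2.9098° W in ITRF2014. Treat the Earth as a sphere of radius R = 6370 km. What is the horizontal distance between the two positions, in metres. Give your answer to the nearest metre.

Δφ = 56.9553° − 56.9541° = +0.0012°; Δλ = -2.9098° − -2.9073° = -0.0025°.
1° along a meridian = πR/180 = 111177 m.
ΔN = Δφ × 111177 = 133.4 m; ΔE = Δλ × 111177 × cos(56.9541°) = -0.0025 × 111177 × 0.545311 = -151.6 m.
Distance = √(ΔE² + ΔN²) = √((-151.6)² + 133.4²) = 201.9 m.

202 m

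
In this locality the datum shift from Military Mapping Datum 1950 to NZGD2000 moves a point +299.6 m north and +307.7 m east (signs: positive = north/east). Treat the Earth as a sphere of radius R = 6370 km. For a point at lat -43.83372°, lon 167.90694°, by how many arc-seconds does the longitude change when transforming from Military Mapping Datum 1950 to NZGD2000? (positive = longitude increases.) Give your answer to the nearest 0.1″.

Δλ = 13.8″

At latitude -43.83372°, cos φ = 0.721353.
One radian of longitude at latitude φ spans R cos φ, so Δλ = ΔE / (R cos φ) = 307.7 / (6370000 × 0.721353) = 6.6964e-05 rad = 13.812″.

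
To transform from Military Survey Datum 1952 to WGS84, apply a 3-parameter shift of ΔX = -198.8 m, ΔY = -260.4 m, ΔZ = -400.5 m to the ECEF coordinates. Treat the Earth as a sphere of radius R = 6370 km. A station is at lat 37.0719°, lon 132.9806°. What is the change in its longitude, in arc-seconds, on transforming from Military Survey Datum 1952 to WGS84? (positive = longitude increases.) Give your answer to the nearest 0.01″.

Δλ = 13.11″

sin φ = 0.602817, cos φ = 0.797880, sin λ = 0.731585, cos λ = -0.681751.
East component: ΔE = −sin λ·ΔX + cos λ·ΔY = −(0.731585)(-198.8) + (-0.681751)(-260.4) = 322.97 m.
1° of latitude spans πR/180 = 111177 m; at latitude φ, 1° of longitude spans that × cos φ = 88706.2 m, so Δλ = 322.97 / 88706.2 × 3600 = 13.107″.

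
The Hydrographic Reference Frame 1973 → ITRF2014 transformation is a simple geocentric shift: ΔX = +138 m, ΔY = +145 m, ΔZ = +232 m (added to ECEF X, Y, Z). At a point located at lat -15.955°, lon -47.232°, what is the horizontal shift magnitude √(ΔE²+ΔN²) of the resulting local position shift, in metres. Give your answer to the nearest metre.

297 m

At φ = -15.955°, λ = -47.232°: sin φ = -0.274882, cos φ = 0.961478, sin λ = -0.734109, cos λ = 0.679031.
ΔE = −sin λ·ΔX + cos λ·ΔY = −(-0.734109)·(138) + (0.679031)·(145) = 199.77 m.
ΔN = −sin φ cos λ·ΔX − sin φ sin λ·ΔY + cos φ·ΔZ = −(-0.274882)(0.679031)(138) − (-0.274882)(-0.734109)(145) + (0.961478)(232) = 219.56 m.
Horizontal magnitude = √(ΔE² + ΔN²) = √(199.77² + 219.56²) = 296.84 m.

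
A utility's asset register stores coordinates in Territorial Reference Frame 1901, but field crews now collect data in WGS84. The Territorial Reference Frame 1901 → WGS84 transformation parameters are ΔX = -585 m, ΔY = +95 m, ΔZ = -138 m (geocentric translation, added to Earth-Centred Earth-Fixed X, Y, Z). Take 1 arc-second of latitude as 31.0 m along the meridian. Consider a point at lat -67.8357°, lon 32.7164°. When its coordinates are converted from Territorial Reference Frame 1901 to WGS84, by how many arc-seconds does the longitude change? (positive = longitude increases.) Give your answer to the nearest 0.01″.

sin φ = -0.926106, cos φ = 0.377264, sin λ = 0.540481, cos λ = 0.841356.
East component: ΔE = −sin λ·ΔX + cos λ·ΔY = −(0.540481)(-585) + (0.841356)(95) = 396.11 m.
1° of latitude spans 3600 × 31.00 = 111600 m; at latitude φ, 1° of longitude spans that × cos φ = 42102.6 m, so Δλ = 396.11 / 42102.6 × 3600 = 33.870″.

Δλ = 33.87″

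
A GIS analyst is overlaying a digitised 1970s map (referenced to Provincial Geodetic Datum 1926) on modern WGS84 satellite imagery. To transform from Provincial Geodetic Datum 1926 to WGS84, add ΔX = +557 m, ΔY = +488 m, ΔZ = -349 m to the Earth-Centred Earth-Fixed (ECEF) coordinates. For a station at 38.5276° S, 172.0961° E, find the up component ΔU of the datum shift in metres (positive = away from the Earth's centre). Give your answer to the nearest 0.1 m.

ΔU = -161.7 m

The local up (radial) axis is (cos φ cos λ, cos φ sin λ, sin φ), giving ΔU = -431.606 + 52.497 + 217.389 = -161.72 m.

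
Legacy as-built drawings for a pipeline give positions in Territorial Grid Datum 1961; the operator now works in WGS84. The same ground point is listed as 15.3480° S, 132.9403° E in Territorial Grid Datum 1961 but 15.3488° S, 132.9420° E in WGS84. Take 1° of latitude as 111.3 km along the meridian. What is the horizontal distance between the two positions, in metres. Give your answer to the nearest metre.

203 m

Δφ = -15.3488° − -15.3480° = -0.0008°; Δλ = 132.9420° − 132.9403° = +0.0017°.
ΔN = Δφ × 111300 = -89.0 m; ΔE = Δλ × 111300 × cos(-15.3480°) = +0.0017 × 111300 × 0.964336 = 182.5 m.
Distance = √(ΔE² + ΔN²) = √(182.5² + (-89.0)²) = 203.0 m.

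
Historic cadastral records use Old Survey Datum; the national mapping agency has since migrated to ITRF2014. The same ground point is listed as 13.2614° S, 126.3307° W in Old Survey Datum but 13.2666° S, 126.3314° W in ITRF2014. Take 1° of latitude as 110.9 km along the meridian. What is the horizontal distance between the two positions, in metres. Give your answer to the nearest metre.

Δφ = -13.2666° − -13.2614° = -0.0052°; Δλ = -126.3314° − -126.3307° = -0.0007°.
ΔN = Δφ × 110900 = -576.7 m; ΔE = Δλ × 110900 × cos(-13.2614°) = -0.0007 × 110900 × 0.973334 = -75.6 m.
Distance = √(ΔE² + ΔN²) = √((-75.6)² + (-576.7)²) = 581.6 m.

582 m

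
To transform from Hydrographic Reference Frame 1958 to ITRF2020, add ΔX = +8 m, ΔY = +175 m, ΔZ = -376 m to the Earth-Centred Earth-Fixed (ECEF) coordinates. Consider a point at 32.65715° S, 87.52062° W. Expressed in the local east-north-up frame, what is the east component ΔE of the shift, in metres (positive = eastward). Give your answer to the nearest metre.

The local east axis at (φ, λ) is (−sin λ, cos λ, 0), so ΔE = −sin(-87.52062°)·8 + cos(-87.52062°)·175 = 15.56 m.

ΔE = 16 m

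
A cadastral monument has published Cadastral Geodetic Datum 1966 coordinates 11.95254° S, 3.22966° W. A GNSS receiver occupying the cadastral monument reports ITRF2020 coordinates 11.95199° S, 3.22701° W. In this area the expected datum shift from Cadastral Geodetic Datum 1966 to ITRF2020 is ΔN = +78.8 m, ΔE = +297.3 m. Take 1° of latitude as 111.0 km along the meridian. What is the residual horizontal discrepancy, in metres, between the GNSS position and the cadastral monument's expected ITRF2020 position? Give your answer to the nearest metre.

20 m

Observed coordinate differences: Δφ = +0.00055°, Δλ = +0.00265°.
Converting to metres (1° lat = 111000 m, cos φ = 0.978319): observed ΔN = 61.1 m, observed ΔE = 287.8 m.
Subtracting the expected shift leaves a residual of 61.1 − (78.8) = -17.7 m north and 287.8 − (297.3) = -9.5 m east.
Residual distance = √((-17.7)² + (-9.5)²) = 20.1 m.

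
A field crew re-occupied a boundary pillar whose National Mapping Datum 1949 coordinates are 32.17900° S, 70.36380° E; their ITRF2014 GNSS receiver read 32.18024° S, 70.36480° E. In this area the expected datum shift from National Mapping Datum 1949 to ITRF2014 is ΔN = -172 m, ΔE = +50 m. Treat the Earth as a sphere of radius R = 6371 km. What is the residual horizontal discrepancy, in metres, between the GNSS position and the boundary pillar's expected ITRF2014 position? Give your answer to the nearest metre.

56 m

Observed coordinate differences: Δφ = -0.00124°, Δλ = +0.00100°.
Converting to metres (1° lat = 111195 m, cos φ = 0.846388): observed ΔN = -137.9 m, observed ΔE = 94.1 m.
Subtracting the expected shift leaves a residual of -137.9 − (-172) = 34.1 m north and 94.1 − (50) = 44.1 m east.
Residual distance = √(34.1² + 44.1²) = 55.8 m.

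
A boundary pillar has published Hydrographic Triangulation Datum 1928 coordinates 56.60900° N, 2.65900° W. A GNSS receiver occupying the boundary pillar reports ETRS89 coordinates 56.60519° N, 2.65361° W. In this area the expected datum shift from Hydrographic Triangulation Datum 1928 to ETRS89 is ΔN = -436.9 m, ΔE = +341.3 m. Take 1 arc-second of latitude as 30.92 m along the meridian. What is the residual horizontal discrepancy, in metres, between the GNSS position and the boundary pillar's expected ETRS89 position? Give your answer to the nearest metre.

Observed coordinate differences: Δφ = -0.00381°, Δλ = +0.00539°.
Converting to metres (1° lat = 111312 m, cos φ = 0.550350): observed ΔN = -424.1 m, observed ΔE = 330.2 m.
Subtracting the expected shift leaves a residual of -424.1 − (-436.9) = 12.8 m north and 330.2 − (341.3) = -11.1 m east.
Residual distance = √(12.8² + (-11.1)²) = 16.9 m.

17 m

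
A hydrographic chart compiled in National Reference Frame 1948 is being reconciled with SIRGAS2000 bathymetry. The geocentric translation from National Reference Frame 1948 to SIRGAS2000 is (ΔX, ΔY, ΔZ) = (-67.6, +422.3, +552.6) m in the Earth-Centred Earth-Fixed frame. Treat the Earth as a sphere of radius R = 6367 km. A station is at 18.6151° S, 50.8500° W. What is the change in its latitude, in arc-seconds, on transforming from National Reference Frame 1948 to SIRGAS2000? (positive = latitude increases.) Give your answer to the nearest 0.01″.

Δφ = 13.14″

sin φ = -0.319209, cos φ = 0.947684, sin λ = -0.775496, cos λ = 0.631353.
North component: ΔN = −sin φ cos λ·ΔX − sin φ sin λ·ΔY + cos φ·ΔZ = −(-0.319209)(0.631353)(-67.6) − (-0.319209)(-0.775496)(422.3) + (0.947684)(552.6) = 405.53 m.
1° of latitude spans πR/180 = 111125 m, so Δφ = 405.53 / 111125 × 3600 = 13.137″.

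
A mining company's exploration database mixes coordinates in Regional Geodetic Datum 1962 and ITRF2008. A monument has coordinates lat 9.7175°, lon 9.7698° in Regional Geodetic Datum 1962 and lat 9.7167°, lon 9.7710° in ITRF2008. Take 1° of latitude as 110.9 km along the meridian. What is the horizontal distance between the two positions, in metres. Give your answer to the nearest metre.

Δφ = 9.7167° − 9.7175° = -0.0008°; Δλ = 9.7710° − 9.7698° = +0.0012°.
ΔN = Δφ × 110900 = -88.7 m; ΔE = Δλ × 110900 × cos(9.7175°) = +0.0012 × 110900 × 0.985652 = 131.2 m.
Distance = √(ΔE² + ΔN²) = √(131.2² + (-88.7)²) = 158.4 m.

158 m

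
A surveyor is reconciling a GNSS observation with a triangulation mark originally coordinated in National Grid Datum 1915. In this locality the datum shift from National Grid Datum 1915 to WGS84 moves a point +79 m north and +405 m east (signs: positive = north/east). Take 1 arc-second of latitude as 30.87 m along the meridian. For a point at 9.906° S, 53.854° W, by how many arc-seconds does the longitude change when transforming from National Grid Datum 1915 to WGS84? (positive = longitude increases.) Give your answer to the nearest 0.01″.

At latitude -9.906°, cos φ = 0.985091.
1″ of longitude at this latitude = 30.87 × cos φ = 30.4098 m, so Δλ = 405.0 / 30.4098 = 13.318″.

Δλ = 13.32″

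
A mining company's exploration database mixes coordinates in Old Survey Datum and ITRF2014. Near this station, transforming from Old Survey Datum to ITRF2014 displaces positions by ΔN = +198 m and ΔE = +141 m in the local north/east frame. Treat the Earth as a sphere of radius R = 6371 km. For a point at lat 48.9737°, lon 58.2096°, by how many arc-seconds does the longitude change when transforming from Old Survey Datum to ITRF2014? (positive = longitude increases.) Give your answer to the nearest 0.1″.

Δλ = 7.0″

At latitude 48.9737°, cos φ = 0.656405.
One radian of longitude at latitude φ spans R cos φ, so Δλ = ΔE / (R cos φ) = 141.0 / (6371000 × 0.656405) = 3.3716e-05 rad = 6.954″.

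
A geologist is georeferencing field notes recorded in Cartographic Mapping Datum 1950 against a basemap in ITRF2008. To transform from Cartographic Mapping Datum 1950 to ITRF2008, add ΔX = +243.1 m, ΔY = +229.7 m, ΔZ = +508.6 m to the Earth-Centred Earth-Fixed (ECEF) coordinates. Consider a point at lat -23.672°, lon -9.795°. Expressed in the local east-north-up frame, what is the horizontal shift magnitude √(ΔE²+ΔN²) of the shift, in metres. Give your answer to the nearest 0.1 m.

At φ = -23.672°, λ = -9.795°: sin φ = -0.401500, cos φ = 0.915859, sin λ = -0.170124, cos λ = 0.985423.
ΔE = −sin λ·ΔX + cos λ·ΔY = −(-0.170124)·(243.1) + (0.985423)·(229.7) = 267.71 m.
ΔN = −sin φ cos λ·ΔX − sin φ sin λ·ΔY + cos φ·ΔZ = −(-0.401500)(0.985423)(243.1) − (-0.401500)(-0.170124)(229.7) + (0.915859)(508.6) = 546.30 m.
Horizontal magnitude = √(ΔE² + ΔN²) = √(267.71² + 546.30²) = 608.37 m.

608.4 m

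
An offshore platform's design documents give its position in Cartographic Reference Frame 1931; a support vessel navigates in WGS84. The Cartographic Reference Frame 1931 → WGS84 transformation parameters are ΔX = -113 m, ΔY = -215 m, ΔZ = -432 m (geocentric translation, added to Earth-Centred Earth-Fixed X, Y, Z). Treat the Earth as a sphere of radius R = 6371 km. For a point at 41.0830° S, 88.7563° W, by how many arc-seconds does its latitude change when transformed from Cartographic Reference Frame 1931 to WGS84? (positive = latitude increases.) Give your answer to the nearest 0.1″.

sin φ = -0.657152, cos φ = 0.753758, sin λ = -0.999764, cos λ = 0.021705.
North component: ΔN = −sin φ cos λ·ΔX − sin φ sin λ·ΔY + cos φ·ΔZ = −(-0.657152)(0.021705)(-113) − (-0.657152)(-0.999764)(-215) + (0.753758)(-432) = -185.98 m.
1° of latitude spans πR/180 = 111195 m, so Δφ = -185.98 / 111195 × 3600 = -6.021″.

Δφ = -6.0″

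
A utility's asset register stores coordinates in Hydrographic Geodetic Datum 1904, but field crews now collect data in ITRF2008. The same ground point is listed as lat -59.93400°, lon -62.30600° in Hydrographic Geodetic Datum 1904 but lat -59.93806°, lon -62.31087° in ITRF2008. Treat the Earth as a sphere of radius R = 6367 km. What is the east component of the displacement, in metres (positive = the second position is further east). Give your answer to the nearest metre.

Δφ = -59.93806° − -59.93400° = -0.00406°; Δλ = -62.31087° − -62.30600° = -0.00487°.
1° along a meridian = πR/180 = 111125 m.
ΔN = Δφ × 111125 = -451.2 m; ΔE = Δλ × 111125 × cos(-59.93400°) = -0.00487 × 111125 × 0.500997 = -271.1 m.

ΔE = -271 m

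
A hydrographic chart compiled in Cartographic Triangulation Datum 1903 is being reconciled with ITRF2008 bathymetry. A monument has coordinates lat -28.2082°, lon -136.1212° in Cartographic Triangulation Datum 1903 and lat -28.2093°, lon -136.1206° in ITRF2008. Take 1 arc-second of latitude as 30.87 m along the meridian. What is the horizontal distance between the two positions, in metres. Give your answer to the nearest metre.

Δφ = -28.2093° − -28.2082° = -0.0011°; Δλ = -136.1206° − -136.1212° = +0.0006°.
1° of latitude = 3600 × 30.87 = 111132 m.
ΔN = Δφ × 111132 = -122.2 m; ΔE = Δλ × 111132 × cos(-28.2082°) = +0.0006 × 111132 × 0.881236 = 58.8 m.
Distance = √(ΔE² + ΔN²) = √(58.8² + (-122.2)²) = 135.6 m.

136 m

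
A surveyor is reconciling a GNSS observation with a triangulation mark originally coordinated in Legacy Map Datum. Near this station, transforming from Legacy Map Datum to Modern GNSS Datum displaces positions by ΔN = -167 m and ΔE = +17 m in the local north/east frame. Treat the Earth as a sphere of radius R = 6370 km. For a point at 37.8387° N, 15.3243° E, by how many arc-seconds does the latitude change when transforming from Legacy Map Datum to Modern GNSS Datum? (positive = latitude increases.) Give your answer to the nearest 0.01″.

Δφ = -5.41″

On a sphere of radius R, 1 rad of latitude = R, so Δφ = ΔN / R = -167.0 / 6370000 = -2.6217e-05 rad = -5.408″.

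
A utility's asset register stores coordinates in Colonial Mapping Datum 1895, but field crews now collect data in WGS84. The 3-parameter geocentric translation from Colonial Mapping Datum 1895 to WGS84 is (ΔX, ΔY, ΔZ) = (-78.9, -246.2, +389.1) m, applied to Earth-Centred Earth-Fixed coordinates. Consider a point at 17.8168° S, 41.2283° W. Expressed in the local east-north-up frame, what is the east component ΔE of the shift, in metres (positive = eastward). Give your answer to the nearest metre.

ΔE = -237 m

At φ = -17.8168°, λ = -41.2283°: sin φ = -0.305974, cos φ = 0.952040, sin λ = -0.659061, cos λ = 0.752089.
ΔE = −sin λ·ΔX + cos λ·ΔY = −(-0.659061)·(-78.9) + (0.752089)·(-246.2) = -237.16 m.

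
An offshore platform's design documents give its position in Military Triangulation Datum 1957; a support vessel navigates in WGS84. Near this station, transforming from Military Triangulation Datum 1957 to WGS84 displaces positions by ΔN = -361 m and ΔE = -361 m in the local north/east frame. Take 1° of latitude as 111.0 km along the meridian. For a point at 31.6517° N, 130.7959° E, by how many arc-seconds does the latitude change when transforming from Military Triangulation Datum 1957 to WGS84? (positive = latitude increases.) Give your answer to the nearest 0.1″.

Δφ = -11.7″

1° of latitude = 111.0 km, so Δφ = -361.0 / 111000 = -0.0032523° = -11.708″.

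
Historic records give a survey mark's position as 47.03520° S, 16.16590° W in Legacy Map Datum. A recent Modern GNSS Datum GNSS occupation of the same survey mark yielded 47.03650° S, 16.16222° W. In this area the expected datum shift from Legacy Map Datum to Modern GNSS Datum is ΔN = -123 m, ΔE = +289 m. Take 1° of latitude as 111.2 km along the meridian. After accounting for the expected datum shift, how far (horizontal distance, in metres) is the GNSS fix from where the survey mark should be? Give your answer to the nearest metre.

24 m

Observed coordinate differences: Δφ = -0.00130°, Δλ = +0.00368°.
Converting to metres (1° lat = 111200 m, cos φ = 0.681549): observed ΔN = -144.6 m, observed ΔE = 278.9 m.
Subtracting the expected shift leaves a residual of -144.6 − (-123) = -21.6 m north and 278.9 − (289) = -10.1 m east.
Residual distance = √((-21.6)² + (-10.1)²) = 23.8 m.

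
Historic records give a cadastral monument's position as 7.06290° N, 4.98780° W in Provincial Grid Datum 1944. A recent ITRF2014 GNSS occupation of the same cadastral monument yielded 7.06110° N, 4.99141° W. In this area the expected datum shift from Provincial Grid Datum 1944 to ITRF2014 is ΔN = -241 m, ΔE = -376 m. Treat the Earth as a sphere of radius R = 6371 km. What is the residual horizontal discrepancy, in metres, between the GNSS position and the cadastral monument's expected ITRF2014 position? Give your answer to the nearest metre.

47 m

Observed coordinate differences: Δφ = -0.00180°, Δλ = -0.00361°.
Converting to metres (1° lat = 111195 m, cos φ = 0.992412): observed ΔN = -200.2 m, observed ΔE = -398.4 m.
Subtracting the expected shift leaves a residual of -200.2 − (-241) = 40.8 m north and -398.4 − (-376) = -22.4 m east.
Residual distance = √(40.8² + (-22.4)²) = 46.6 m.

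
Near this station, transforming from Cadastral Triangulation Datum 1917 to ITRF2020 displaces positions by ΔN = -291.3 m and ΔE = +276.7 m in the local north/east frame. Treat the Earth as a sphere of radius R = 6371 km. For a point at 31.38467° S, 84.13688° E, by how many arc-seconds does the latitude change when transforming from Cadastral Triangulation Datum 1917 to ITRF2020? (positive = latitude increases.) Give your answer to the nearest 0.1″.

Δφ = -9.4″

On a sphere of radius R, 1 rad of latitude = R, so Δφ = ΔN / R = -291.3 / 6371000 = -4.5723e-05 rad = -9.431″.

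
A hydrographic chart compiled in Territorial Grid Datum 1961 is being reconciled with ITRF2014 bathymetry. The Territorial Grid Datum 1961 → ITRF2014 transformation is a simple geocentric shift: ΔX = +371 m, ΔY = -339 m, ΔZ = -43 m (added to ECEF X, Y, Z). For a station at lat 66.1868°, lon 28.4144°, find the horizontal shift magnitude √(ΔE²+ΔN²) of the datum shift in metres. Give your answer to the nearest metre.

504 m

The local east axis at (φ, λ) is (−sin λ, cos λ, 0), so ΔE = −sin(28.4144°)·371 + cos(28.4144°)·(-339) = -474.70 m.
The local north axis is (−sin φ cos λ, −sin φ sin λ, cos φ), giving ΔN = -298.526 + 147.579 − 17.362 = -168.31 m.
Horizontal magnitude = √(ΔE² + ΔN²) = √((-474.70)² + (-168.31)²) = 503.65 m.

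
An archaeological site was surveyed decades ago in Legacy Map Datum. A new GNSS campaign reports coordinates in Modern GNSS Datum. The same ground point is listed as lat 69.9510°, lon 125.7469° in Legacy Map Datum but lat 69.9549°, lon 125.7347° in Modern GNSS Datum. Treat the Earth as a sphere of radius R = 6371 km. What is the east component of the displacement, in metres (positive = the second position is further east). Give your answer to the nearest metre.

Δφ = 69.9549° − 69.9510° = +0.0039°; Δλ = 125.7347° − 125.7469° = -0.0122°.
1° along a meridian = πR/180 = 111195 m.
ΔN = Δφ × 111195 = 433.7 m; ΔE = Δλ × 111195 × cos(69.9510°) = -0.0122 × 111195 × 0.342824 = -465.1 m.

ΔE = -465 m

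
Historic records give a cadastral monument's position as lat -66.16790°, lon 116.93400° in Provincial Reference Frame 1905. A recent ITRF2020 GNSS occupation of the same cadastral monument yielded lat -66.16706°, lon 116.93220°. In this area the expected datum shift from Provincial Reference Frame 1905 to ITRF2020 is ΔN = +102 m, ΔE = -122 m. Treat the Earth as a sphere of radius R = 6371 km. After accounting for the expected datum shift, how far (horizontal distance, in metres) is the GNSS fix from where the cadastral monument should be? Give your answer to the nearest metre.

Observed coordinate differences: Δφ = +0.00084°, Δλ = -0.00180°.
Converting to metres (1° lat = 111195 m, cos φ = 0.404058): observed ΔN = 93.4 m, observed ΔE = -80.9 m.
Subtracting the expected shift leaves a residual of 93.4 − (102) = -8.6 m north and -80.9 − (-122) = 41.1 m east.
Residual distance = √((-8.6)² + 41.1²) = 42.0 m.

42 m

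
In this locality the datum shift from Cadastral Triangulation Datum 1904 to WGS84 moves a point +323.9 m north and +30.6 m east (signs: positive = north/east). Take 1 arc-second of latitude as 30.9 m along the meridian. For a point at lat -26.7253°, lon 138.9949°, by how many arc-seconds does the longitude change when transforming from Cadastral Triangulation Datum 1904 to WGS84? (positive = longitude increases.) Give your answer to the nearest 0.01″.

At latitude -26.7253°, cos φ = 0.893173.
1″ of longitude at this latitude = 30.90 × cos φ = 27.5990 m, so Δλ = 30.6 / 27.5990 = 1.109″.

Δλ = 1.11″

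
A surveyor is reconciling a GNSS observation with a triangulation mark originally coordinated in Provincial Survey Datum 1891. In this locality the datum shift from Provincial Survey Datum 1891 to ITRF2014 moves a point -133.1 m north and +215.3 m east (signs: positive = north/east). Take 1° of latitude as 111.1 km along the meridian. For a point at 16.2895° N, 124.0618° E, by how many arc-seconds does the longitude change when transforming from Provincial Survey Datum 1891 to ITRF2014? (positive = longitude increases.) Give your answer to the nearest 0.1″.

At latitude 16.2895°, cos φ = 0.959857.
1° of longitude at this latitude = 111.1 × cos φ = 106.64 km, so Δλ = 215.3 / 106640.1 = 0.0020189° = 7.268″.

Δλ = 7.3″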